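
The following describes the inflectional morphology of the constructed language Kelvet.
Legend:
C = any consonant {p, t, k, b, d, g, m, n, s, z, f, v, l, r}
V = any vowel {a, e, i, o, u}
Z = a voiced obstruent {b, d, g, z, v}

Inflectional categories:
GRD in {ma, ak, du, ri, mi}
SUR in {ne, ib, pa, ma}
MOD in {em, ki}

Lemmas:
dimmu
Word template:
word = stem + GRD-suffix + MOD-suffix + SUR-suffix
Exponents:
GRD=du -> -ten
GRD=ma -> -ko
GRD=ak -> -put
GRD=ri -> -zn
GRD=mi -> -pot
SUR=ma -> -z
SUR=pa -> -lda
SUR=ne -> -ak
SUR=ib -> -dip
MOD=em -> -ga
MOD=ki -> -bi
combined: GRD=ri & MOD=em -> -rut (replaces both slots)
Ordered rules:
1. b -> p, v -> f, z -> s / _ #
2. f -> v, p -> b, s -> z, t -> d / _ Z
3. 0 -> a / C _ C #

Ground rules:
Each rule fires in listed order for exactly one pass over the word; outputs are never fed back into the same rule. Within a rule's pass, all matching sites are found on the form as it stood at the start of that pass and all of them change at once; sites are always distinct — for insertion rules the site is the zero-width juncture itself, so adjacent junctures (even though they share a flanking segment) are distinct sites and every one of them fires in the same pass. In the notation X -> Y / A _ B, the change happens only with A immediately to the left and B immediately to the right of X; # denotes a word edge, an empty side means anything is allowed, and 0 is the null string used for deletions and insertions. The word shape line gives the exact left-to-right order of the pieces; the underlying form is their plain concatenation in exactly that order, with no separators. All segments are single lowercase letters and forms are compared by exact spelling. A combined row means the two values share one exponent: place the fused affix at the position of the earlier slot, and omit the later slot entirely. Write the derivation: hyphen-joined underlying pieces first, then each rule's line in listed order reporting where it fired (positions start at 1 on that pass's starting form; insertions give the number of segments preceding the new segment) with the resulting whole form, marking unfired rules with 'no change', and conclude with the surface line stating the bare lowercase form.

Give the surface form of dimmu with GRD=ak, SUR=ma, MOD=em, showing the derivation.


underlying: dimmu-put-ga-z
1. b -> p, v -> f, z -> s / _ #: fires at position(s) 11: dimmuputgas
2. f -> v, p -> b, s -> z, t -> d / _ Z: fires at position(s) 8: dimmupudgas
3. 0 -> a / C _ C #: no change
surface: dimmupudgas


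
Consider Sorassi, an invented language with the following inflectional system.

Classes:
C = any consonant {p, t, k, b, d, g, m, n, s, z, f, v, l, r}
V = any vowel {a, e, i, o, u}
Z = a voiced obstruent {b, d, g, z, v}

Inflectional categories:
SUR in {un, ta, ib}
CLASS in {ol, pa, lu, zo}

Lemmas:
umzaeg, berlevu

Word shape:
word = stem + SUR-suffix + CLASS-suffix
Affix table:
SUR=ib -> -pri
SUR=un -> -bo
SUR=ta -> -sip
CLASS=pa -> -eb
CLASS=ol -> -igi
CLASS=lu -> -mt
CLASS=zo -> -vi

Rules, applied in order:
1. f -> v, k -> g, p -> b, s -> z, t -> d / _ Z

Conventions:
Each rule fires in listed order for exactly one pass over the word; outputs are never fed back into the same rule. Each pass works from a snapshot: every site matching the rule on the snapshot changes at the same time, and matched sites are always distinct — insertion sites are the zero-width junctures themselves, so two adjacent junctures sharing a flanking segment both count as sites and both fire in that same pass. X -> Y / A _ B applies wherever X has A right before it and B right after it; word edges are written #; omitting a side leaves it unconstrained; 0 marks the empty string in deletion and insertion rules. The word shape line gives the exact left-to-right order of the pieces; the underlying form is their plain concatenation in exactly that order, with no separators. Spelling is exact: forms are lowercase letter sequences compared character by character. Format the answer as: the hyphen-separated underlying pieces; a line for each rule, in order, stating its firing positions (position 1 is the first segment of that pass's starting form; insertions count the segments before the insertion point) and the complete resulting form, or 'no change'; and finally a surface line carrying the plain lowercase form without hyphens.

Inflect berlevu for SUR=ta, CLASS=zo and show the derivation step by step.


underlying: berlevu-sip-vi
1. f -> v, k -> g, p -> b, s -> z, t -> d / _ Z: fires at position(s) 10: berlevusibvi
surface: berlevusibvi


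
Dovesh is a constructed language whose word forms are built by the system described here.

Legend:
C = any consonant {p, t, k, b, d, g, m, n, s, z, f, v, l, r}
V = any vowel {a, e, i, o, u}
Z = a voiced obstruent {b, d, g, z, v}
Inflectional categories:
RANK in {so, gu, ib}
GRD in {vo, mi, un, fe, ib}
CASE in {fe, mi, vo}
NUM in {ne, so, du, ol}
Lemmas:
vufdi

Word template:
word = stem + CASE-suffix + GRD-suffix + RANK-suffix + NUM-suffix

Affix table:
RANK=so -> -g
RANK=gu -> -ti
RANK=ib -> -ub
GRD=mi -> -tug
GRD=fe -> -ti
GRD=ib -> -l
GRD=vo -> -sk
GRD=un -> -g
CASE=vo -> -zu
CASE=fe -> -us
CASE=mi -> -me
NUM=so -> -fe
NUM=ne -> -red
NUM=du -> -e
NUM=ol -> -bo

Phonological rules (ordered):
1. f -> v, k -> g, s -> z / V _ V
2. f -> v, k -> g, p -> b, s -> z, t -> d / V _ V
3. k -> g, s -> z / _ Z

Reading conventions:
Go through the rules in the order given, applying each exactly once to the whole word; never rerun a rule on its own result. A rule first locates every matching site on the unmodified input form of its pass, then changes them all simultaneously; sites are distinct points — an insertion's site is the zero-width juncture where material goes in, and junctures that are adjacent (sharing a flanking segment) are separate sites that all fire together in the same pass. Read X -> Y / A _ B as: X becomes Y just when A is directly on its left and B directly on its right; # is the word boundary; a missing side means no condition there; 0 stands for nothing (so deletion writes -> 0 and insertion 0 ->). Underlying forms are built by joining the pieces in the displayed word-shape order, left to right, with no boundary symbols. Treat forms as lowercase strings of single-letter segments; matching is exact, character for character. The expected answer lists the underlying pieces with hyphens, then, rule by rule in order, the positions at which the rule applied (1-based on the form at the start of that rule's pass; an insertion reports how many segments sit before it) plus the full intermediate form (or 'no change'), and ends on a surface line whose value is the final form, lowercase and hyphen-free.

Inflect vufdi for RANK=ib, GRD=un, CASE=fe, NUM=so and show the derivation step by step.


underlying: vufdi-us-g-ub-fe
1. f -> v, k -> g, s -> z / V _ V: no change
2. f -> v, k -> g, p -> b, s -> z, t -> d / V _ V: no change
3. k -> g, s -> z / _ Z: fires at position(s) 7: vufdiuzgubfe
surface: vufdiuzgubfe


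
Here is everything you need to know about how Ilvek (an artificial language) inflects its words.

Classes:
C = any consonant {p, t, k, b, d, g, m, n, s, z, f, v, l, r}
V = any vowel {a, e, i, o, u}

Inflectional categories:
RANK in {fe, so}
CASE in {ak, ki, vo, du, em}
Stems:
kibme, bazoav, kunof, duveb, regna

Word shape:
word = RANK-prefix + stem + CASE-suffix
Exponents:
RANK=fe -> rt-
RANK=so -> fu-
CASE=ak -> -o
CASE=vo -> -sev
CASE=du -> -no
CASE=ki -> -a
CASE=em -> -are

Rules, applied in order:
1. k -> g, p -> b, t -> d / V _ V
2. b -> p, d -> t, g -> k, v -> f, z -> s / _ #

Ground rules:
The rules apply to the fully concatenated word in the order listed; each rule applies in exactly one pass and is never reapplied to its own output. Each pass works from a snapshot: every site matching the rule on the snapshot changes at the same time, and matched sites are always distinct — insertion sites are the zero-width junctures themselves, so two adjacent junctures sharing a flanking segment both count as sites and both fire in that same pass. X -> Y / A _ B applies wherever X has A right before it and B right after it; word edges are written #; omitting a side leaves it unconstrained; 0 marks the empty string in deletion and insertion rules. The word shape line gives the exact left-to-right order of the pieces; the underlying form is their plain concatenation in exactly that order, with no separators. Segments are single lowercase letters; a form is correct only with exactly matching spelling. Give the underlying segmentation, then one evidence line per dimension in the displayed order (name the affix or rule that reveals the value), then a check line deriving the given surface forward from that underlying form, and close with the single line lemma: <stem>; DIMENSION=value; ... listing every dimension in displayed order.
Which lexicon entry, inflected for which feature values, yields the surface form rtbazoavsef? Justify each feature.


underlying: rt-bazoav-sev
RANK=fe - signalled by the affix rt-
CASE=vo - signalled by the affix -sev
check: rtbazoavsev -> rtbazoavsev -> rtbazoavsef
lemma: bazoav; RANK=fe; CASE=vo


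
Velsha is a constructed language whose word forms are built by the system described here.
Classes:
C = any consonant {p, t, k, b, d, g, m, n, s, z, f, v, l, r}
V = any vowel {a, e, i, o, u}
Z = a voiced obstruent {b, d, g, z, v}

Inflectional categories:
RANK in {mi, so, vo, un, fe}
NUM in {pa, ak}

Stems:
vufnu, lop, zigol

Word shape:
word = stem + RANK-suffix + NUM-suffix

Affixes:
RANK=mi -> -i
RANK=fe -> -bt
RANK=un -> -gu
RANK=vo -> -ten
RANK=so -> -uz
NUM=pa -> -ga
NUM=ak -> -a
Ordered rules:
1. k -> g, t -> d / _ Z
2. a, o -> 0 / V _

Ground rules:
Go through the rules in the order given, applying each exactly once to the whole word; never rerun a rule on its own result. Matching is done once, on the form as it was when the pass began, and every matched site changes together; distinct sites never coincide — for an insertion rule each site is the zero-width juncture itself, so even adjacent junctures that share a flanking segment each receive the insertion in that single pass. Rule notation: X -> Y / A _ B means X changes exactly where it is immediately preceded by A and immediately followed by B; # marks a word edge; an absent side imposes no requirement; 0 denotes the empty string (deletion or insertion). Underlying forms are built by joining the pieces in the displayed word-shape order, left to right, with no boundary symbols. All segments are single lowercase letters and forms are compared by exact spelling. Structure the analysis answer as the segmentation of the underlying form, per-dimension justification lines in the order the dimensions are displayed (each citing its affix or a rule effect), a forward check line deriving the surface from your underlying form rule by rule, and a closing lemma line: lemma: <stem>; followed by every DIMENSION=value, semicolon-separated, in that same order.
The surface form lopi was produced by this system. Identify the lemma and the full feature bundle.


underlying: lop-i-a
RANK=mi - signalled by the affix -i
NUM=ak - signalled by the affix -a
check: lopia -> lopia -> lopi
lemma: lop; RANK=mi; NUM=ak


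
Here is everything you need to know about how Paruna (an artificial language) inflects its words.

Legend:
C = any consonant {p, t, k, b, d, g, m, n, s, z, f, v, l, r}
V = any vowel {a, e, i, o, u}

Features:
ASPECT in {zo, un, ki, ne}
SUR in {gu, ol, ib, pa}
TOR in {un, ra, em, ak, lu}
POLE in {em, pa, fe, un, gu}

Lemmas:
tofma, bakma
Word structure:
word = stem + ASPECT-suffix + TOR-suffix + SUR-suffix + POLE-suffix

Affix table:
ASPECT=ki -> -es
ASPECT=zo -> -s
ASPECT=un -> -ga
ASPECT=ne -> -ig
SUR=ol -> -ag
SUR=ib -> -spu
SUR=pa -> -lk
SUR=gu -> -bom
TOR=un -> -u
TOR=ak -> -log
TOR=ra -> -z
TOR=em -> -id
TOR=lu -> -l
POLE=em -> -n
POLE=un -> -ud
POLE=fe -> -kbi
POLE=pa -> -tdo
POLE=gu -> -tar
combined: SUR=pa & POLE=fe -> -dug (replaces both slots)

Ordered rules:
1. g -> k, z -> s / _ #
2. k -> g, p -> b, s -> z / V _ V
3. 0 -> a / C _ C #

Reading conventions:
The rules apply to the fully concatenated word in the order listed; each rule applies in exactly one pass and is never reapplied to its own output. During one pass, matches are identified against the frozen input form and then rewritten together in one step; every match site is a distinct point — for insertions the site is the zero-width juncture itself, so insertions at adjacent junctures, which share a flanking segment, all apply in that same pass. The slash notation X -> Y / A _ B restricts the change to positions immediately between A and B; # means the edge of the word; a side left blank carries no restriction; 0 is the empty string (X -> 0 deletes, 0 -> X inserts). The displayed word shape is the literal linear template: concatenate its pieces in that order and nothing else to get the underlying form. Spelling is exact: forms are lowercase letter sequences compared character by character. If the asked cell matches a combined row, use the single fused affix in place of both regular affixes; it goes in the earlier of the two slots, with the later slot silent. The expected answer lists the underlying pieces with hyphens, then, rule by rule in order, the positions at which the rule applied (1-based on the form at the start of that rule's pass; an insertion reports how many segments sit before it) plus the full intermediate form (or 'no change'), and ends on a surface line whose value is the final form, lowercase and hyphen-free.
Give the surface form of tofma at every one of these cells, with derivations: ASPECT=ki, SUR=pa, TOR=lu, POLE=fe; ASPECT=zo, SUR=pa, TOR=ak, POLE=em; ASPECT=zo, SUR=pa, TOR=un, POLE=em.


cell ASPECT=ki, SUR=pa, TOR=lu, POLE=fe:
underlying: tofma-es-l-dug
1. g -> k, z -> s / _ #: fires at position(s) 11: tofmaeslduk
2. k -> g, p -> b, s -> z / V _ V: no change
3. 0 -> a / C _ C #: no change
surface: tofmaeslduk

cell ASPECT=zo, SUR=pa, TOR=ak, POLE=em:
underlying: tofma-s-log-lk-n
1. g -> k, z -> s / _ #: no change
2. k -> g, p -> b, s -> z / V _ V: no change
3. 0 -> a / C _ C #: inserts after position(s) 11: tofmasloglkan
surface: tofmasloglkan

cell ASPECT=zo, SUR=pa, TOR=un, POLE=em:
underlying: tofma-s-u-lk-n
1. g -> k, z -> s / _ #: no change
2. k -> g, p -> b, s -> z / V _ V: fires at position(s) 6: tofmazulkn
3. 0 -> a / C _ C #: inserts after position(s) 9: tofmazulkan
surface: tofmazulkan


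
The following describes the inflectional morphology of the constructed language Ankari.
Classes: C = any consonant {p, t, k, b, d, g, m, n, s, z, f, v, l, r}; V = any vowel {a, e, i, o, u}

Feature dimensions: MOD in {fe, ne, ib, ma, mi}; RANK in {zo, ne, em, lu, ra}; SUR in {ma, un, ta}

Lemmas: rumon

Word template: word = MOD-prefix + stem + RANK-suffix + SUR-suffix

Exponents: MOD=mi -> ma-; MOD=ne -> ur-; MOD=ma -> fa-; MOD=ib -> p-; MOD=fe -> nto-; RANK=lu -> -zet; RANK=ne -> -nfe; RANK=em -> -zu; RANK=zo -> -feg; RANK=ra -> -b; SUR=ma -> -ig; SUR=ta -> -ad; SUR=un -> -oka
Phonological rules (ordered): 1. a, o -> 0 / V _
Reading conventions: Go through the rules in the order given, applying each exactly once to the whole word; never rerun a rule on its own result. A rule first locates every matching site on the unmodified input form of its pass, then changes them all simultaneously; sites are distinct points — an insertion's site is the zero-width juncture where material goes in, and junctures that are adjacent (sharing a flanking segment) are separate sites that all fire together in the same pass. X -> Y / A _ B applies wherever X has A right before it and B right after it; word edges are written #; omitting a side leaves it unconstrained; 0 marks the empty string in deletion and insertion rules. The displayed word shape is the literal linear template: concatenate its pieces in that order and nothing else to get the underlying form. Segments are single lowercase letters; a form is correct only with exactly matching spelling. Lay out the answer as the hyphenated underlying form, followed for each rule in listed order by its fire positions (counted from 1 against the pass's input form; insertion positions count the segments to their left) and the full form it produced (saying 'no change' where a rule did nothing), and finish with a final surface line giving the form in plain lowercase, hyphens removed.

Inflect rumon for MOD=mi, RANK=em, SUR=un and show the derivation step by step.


underlying: ma-rumon-zu-oka
1. a, o -> 0 / V _: fires at position(s) 10: marumonzuka
surface: marumonzuka


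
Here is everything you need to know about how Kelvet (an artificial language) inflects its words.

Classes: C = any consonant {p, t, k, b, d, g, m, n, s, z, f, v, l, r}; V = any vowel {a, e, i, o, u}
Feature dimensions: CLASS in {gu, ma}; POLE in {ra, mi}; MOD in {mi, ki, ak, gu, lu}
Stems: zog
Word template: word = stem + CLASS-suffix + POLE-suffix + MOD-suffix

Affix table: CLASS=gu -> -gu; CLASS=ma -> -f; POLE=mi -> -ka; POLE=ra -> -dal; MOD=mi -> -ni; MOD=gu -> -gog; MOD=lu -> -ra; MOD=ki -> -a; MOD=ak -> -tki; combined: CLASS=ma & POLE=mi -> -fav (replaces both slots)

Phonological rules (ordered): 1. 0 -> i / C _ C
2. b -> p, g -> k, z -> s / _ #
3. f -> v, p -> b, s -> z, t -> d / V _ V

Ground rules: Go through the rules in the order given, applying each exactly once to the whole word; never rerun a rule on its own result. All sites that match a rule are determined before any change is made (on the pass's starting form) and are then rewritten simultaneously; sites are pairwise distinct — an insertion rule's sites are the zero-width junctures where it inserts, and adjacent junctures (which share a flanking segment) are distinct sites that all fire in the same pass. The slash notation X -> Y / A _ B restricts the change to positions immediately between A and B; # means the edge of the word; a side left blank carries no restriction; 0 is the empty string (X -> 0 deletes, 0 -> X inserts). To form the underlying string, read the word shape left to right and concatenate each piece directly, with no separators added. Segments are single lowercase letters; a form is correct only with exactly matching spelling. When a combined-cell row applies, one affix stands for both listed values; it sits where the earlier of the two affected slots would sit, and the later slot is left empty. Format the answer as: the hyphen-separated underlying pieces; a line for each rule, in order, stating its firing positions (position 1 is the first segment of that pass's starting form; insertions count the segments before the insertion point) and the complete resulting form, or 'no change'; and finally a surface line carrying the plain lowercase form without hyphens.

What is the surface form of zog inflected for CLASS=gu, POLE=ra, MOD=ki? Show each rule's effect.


underlying: zog-gu-dal-a
1. 0 -> i / C _ C: inserts after position(s) 3: zogigudala
2. b -> p, g -> k, z -> s / _ #: no change
3. f -> v, p -> b, s -> z, t -> d / V _ V: no change
surface: zogigudala


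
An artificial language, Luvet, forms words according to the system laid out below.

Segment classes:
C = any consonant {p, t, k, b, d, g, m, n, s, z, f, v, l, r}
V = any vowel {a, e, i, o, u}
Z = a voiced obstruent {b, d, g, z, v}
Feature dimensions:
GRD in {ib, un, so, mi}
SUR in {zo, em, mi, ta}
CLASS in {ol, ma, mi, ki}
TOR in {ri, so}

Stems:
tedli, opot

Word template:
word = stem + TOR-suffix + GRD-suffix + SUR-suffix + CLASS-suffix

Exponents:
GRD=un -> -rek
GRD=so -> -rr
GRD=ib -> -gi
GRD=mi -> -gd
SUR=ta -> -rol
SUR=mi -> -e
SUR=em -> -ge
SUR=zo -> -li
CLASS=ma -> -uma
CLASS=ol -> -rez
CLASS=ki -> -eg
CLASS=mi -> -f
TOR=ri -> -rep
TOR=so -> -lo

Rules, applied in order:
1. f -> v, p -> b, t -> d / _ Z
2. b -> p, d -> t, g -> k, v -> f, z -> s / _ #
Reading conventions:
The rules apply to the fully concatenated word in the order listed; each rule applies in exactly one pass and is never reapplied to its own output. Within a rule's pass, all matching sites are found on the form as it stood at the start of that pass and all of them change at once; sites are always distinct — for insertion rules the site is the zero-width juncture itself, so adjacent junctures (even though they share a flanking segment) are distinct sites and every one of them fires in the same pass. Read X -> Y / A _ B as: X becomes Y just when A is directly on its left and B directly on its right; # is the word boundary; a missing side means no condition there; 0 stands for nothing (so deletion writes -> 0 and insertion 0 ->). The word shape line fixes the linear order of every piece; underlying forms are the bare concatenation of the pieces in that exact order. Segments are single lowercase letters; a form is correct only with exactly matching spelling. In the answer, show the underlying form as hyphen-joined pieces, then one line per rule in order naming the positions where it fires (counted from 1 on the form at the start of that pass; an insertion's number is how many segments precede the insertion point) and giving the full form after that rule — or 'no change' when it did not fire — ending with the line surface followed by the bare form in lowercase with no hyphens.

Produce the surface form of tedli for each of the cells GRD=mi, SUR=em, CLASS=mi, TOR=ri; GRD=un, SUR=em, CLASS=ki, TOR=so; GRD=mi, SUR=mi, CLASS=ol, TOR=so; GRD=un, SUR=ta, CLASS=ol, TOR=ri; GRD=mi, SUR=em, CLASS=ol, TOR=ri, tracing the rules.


cell GRD=mi, SUR=em, CLASS=mi, TOR=ri:
underlying: tedli-rep-gd-ge-f
1. f -> v, p -> b, t -> d / _ Z: fires at position(s) 8: tedlirebgdgef
2. b -> p, d -> t, g -> k, v -> f, z -> s / _ #: no change
surface: tedlirebgdgef

cell GRD=un, SUR=em, CLASS=ki, TOR=so:
underlying: tedli-lo-rek-ge-eg
1. f -> v, p -> b, t -> d / _ Z: no change
2. b -> p, d -> t, g -> k, v -> f, z -> s / _ #: fires at position(s) 14: tedlilorekgeek
surface: tedlilorekgeek

cell GRD=mi, SUR=mi, CLASS=ol, TOR=so:
underlying: tedli-lo-gd-e-rez
1. f -> v, p -> b, t -> d / _ Z: no change
2. b -> p, d -> t, g -> k, v -> f, z -> s / _ #: fires at position(s) 13: tedlilogderes
surface: tedlilogderes

cell GRD=un, SUR=ta, CLASS=ol, TOR=ri:
underlying: tedli-rep-rek-rol-rez
1. f -> v, p -> b, t -> d / _ Z: no change
2. b -> p, d -> t, g -> k, v -> f, z -> s / _ #: fires at position(s) 17: tedlireprekrolres
surface: tedlireprekrolres

cell GRD=mi, SUR=em, CLASS=ol, TOR=ri:
underlying: tedli-rep-gd-ge-rez
1. f -> v, p -> b, t -> d / _ Z: fires at position(s) 8: tedlirebgdgerez
2. b -> p, d -> t, g -> k, v -> f, z -> s / _ #: fires at position(s) 15: tedlirebgdgeres
surface: tedlirebgdgeres


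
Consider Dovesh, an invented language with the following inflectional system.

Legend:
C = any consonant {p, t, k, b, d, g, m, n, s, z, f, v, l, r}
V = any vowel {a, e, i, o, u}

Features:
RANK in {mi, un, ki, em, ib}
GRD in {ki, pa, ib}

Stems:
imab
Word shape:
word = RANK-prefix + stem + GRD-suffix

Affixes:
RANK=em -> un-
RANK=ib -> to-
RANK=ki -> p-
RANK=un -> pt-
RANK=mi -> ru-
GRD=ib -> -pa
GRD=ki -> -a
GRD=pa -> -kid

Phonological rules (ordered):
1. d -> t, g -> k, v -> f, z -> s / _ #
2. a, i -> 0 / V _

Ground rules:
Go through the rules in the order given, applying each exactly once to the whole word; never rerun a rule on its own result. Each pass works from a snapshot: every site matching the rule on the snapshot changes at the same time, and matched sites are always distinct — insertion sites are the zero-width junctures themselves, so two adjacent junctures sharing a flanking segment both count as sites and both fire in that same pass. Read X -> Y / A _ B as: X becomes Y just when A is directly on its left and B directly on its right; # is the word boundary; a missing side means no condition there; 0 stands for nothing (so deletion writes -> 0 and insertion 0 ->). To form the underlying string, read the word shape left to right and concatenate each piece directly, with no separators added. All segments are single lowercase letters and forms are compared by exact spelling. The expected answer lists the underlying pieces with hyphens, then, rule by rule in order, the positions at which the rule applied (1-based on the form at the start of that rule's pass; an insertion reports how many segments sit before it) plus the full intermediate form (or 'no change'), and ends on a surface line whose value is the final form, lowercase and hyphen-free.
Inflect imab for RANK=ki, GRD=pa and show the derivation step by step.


underlying: p-imab-kid
1. d -> t, g -> k, v -> f, z -> s / _ #: fires at position(s) 8: pimabkit
2. a, i -> 0 / V _: no change
surface: pimabkit


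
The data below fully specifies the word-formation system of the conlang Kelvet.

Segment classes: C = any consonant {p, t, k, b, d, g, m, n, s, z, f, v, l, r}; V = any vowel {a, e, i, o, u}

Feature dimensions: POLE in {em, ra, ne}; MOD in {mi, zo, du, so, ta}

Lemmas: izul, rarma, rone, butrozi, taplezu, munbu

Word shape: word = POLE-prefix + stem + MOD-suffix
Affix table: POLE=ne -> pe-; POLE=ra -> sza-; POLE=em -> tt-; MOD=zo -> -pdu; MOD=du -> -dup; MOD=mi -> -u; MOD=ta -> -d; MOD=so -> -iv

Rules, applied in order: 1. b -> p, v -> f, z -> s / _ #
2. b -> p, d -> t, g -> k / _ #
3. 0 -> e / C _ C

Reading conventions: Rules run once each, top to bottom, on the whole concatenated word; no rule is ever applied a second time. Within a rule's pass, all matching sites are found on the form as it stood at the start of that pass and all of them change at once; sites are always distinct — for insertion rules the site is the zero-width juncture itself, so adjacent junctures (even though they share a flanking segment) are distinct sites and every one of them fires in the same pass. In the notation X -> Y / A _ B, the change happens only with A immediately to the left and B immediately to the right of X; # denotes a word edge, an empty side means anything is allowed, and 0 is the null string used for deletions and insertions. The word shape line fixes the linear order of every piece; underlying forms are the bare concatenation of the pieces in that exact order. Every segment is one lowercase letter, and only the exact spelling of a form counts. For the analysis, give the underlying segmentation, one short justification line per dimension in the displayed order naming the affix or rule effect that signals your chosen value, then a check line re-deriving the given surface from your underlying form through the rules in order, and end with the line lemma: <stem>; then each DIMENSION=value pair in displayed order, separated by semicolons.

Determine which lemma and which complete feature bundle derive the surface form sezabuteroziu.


underlying: sza-butrozi-u
POLE=ra - signalled by the affix sza-
MOD=mi - signalled by the affix -u
check: szabutroziu -> szabutroziu -> szabutroziu -> sezabuteroziu
lemma: butrozi; POLE=ra; MOD=mi


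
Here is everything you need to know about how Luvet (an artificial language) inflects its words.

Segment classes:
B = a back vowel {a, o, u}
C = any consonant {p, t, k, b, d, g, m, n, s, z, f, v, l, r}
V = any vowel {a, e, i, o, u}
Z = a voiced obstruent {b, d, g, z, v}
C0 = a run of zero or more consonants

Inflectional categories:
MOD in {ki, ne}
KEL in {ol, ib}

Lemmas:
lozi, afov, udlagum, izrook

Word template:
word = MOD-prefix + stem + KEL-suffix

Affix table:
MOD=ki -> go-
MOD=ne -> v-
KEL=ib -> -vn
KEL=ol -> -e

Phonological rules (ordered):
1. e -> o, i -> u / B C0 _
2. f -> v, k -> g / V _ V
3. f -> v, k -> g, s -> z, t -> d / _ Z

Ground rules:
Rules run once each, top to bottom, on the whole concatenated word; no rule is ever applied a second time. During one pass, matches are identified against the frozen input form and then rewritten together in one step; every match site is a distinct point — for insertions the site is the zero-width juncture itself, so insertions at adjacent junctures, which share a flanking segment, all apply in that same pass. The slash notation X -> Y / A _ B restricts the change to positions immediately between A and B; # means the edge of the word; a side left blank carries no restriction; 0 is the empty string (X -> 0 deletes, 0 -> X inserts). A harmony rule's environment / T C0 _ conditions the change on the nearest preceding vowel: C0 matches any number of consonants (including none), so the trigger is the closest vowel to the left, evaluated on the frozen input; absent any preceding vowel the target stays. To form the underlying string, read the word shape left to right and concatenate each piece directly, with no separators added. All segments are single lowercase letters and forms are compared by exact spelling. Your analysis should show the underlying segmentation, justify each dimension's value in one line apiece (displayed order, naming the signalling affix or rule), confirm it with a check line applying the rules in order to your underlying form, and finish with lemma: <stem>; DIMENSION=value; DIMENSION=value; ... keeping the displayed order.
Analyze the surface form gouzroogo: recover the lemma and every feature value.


underlying: go-izrook-e
MOD=ki - signalled by the affix go-
KEL=ol - signalled by the affix -e
check: goizrooke -> gouzrooko -> gouzroogo -> gouzroogo
lemma: izrook; MOD=ki; KEL=ol


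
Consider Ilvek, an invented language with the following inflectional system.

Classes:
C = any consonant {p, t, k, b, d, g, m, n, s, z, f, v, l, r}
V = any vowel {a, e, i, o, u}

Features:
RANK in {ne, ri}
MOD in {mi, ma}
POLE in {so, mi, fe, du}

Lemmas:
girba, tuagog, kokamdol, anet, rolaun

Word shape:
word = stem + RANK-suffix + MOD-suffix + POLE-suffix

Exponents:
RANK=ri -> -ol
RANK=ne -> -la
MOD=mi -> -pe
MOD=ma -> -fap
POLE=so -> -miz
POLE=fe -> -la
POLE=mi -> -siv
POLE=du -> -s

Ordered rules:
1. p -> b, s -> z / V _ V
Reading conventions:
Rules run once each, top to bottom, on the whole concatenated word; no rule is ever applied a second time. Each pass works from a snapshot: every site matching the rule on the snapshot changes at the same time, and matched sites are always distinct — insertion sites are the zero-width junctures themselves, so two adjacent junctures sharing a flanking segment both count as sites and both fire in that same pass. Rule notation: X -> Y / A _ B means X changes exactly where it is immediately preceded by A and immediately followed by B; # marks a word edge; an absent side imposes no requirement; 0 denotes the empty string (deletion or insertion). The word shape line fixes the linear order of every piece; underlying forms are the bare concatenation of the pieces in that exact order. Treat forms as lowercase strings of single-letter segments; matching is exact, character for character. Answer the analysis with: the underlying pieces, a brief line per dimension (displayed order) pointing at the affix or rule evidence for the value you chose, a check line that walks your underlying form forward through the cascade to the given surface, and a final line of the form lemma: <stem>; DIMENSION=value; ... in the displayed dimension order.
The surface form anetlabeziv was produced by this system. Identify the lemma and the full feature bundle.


underlying: anet-la-pe-siv
RANK=ne - signalled by the affix -la
MOD=mi - signalled by the affix -pe
POLE=mi - signalled by the affix -siv
check: anetlapesiv -> anetlabeziv
lemma: anet; RANK=ne; MOD=mi; POLE=mi


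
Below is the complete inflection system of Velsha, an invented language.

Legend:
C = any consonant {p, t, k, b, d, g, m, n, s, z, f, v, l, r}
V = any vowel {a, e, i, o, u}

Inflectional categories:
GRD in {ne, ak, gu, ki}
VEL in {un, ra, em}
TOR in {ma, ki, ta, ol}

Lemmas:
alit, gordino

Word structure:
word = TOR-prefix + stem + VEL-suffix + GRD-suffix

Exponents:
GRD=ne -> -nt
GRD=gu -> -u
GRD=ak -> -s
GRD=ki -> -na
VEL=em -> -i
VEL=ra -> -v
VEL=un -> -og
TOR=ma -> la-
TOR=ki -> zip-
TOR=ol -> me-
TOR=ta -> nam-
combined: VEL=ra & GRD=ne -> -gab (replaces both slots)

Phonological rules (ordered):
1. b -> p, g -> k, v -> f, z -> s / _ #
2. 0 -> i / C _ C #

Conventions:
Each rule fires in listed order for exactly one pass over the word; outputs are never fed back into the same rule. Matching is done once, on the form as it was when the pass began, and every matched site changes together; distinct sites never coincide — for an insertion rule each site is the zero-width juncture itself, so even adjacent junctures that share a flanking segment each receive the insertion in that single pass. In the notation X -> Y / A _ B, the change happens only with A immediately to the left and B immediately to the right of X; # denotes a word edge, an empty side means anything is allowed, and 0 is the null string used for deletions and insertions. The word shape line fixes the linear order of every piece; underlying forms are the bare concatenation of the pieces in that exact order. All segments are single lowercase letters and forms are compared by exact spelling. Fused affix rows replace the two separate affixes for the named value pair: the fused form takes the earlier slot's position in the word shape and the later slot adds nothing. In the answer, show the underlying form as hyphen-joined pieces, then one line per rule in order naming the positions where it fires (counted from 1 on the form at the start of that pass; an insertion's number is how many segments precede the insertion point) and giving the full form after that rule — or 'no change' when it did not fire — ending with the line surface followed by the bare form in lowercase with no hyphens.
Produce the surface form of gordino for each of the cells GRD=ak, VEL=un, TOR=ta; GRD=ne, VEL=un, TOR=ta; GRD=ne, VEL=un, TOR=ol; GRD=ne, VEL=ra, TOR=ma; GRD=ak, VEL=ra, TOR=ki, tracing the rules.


cell GRD=ak, VEL=un, TOR=ta:
underlying: nam-gordino-og-s
1. b -> p, g -> k, v -> f, z -> s / _ #: no change
2. 0 -> i / C _ C #: inserts after position(s) 12: namgordinoogis
surface: namgordinoogis

cell GRD=ne, VEL=un, TOR=ta:
underlying: nam-gordino-og-nt
1. b -> p, g -> k, v -> f, z -> s / _ #: no change
2. 0 -> i / C _ C #: inserts after position(s) 13: namgordinoognit
surface: namgordinoognit

cell GRD=ne, VEL=un, TOR=ol:
underlying: me-gordino-og-nt
1. b -> p, g -> k, v -> f, z -> s / _ #: no change
2. 0 -> i / C _ C #: inserts after position(s) 12: megordinoognit
surface: megordinoognit

cell GRD=ne, VEL=ra, TOR=ma:
underlying: la-gordino-gab
1. b -> p, g -> k, v -> f, z -> s / _ #: fires at position(s) 12: lagordinogap
2. 0 -> i / C _ C #: no change
surface: lagordinogap

cell GRD=ak, VEL=ra, TOR=ki:
underlying: zip-gordino-v-s
1. b -> p, g -> k, v -> f, z -> s / _ #: no change
2. 0 -> i / C _ C #: inserts after position(s) 11: zipgordinovis
surface: zipgordinovis


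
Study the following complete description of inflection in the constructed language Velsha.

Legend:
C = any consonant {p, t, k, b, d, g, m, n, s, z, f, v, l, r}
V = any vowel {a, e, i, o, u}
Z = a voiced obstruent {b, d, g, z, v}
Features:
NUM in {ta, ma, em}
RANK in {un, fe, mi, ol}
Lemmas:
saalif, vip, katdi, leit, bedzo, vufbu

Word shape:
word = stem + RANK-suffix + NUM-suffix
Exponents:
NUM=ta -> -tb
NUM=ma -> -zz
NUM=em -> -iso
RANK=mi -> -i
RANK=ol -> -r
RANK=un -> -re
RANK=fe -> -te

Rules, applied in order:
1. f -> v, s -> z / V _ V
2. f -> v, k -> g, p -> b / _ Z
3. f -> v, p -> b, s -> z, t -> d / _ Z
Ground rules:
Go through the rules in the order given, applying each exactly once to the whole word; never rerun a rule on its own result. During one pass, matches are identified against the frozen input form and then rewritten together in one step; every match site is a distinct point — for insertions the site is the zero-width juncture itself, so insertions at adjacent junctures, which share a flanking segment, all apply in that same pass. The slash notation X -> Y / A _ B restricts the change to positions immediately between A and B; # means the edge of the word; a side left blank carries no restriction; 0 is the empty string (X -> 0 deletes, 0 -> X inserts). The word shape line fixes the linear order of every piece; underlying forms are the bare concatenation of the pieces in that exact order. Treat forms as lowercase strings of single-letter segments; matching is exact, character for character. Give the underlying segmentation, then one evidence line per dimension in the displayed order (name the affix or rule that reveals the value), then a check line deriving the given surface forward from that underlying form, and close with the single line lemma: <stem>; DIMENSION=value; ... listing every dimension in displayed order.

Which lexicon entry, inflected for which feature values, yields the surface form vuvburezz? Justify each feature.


underlying: vufbu-re-zz
NUM=ma - signalled by the affix -zz
RANK=un - signalled by the affix -re
check: vufburezz -> vufburezz -> vuvburezz -> vuvburezz
lemma: vufbu; NUM=ma; RANK=un


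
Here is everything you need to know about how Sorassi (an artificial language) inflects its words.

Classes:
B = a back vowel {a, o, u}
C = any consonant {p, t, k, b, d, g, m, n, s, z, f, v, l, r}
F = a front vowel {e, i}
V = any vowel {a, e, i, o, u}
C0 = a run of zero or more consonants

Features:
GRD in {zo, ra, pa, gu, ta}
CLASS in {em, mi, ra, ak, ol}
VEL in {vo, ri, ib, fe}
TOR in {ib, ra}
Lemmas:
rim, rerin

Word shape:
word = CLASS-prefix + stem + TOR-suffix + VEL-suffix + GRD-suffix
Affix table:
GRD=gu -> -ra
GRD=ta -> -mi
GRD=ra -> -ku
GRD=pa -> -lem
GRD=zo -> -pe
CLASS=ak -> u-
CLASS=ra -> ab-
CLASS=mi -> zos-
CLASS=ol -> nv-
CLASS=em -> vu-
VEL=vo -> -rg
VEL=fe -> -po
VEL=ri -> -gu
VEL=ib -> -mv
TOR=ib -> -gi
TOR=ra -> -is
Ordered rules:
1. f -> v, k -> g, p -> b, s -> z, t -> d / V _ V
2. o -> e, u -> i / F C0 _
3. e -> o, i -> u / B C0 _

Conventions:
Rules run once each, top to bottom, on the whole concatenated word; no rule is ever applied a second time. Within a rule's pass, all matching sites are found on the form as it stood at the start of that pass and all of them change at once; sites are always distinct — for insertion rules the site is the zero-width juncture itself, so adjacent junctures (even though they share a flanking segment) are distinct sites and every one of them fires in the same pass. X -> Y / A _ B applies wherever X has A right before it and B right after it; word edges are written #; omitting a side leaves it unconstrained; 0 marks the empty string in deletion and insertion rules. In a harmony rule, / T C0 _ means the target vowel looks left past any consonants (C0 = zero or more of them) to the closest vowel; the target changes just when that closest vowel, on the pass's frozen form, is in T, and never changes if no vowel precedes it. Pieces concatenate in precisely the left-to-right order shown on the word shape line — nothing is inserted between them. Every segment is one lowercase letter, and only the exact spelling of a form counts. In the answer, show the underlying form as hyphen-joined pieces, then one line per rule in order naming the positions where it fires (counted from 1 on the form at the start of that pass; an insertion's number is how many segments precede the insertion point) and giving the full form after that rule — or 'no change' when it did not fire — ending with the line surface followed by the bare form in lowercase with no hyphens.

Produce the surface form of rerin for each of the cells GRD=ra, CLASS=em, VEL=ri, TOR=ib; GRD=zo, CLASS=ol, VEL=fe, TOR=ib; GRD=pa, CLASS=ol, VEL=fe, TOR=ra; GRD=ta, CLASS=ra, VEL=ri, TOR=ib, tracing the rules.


cell GRD=ra, CLASS=em, VEL=ri, TOR=ib:
underlying: vu-rerin-gi-gu-ku
1. f -> v, k -> g, p -> b, s -> z, t -> d / V _ V: fires at position(s) 12: vureringigugu
2. o -> e, u -> i / F C0 _: fires at position(s) 11: vureringigigu
3. e -> o, i -> u / B C0 _: fires at position(s) 4: vuroringigigu
surface: vuroringigigu

cell GRD=zo, CLASS=ol, VEL=fe, TOR=ib:
underlying: nv-rerin-gi-po-pe
1. f -> v, k -> g, p -> b, s -> z, t -> d / V _ V: fires at position(s) 10, 12: nvreringibobe
2. o -> e, u -> i / F C0 _: fires at position(s) 11: nvreringibebe
3. e -> o, i -> u / B C0 _: no change
surface: nvreringibebe

cell GRD=pa, CLASS=ol, VEL=fe, TOR=ra:
underlying: nv-rerin-is-po-lem
1. f -> v, k -> g, p -> b, s -> z, t -> d / V _ V: no change
2. o -> e, u -> i / F C0 _: fires at position(s) 11: nvrerinispelem
3. e -> o, i -> u / B C0 _: no change
surface: nvrerinispelem

cell GRD=ta, CLASS=ra, VEL=ri, TOR=ib:
underlying: ab-rerin-gi-gu-mi
1. f -> v, k -> g, p -> b, s -> z, t -> d / V _ V: no change
2. o -> e, u -> i / F C0 _: fires at position(s) 11: abreringigimi
3. e -> o, i -> u / B C0 _: fires at position(s) 4: abroringigimi
surface: abroringigimi
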